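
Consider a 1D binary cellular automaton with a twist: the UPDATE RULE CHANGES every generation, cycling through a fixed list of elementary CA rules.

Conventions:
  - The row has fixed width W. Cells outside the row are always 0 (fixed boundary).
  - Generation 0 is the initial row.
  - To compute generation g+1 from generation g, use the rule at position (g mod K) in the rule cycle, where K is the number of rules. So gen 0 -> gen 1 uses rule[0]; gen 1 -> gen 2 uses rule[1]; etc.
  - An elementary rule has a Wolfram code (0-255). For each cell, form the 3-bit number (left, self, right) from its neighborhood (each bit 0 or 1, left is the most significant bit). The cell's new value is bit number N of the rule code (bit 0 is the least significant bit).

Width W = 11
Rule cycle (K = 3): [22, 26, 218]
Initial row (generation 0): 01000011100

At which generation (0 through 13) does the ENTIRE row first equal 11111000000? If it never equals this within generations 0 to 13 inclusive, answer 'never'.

Gen 0: 01000011100
Gen 1 (rule 22): 11100100010
Gen 2 (rule 26): 10011010101
Gen 3 (rule 218): 01111000000
Gen 4 (rule 22): 10000100000
Gen 5 (rule 26): 01001010000
Gen 6 (rule 218): 10110001000
Gen 7 (rule 22): 10001011100
Gen 8 (rule 26): 01010010010
Gen 9 (rule 218): 10001101101
Gen 10 (rule 22): 11010000001
Gen 11 (rule 26): 10001000010
Gen 12 (rule 218): 01010100101
Gen 13 (rule 22): 11010111101

Answer: never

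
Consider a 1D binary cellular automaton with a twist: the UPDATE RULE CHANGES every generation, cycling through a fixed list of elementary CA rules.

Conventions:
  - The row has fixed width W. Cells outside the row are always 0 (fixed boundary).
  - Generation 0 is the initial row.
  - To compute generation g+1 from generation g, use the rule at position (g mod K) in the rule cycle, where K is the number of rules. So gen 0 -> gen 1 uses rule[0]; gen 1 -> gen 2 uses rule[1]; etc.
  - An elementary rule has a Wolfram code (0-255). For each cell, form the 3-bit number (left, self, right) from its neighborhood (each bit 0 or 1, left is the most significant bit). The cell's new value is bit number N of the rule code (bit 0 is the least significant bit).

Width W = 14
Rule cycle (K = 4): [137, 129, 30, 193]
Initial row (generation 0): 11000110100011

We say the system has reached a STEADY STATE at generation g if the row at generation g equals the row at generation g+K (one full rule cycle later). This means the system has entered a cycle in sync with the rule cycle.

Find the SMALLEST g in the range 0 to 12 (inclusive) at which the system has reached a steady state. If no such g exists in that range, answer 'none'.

Answer: none

Derivation:
Gen 0: 11000110100011
Gen 1 (rule 137): 10010100001010
Gen 2 (rule 129): 00000001100000
Gen 3 (rule 30): 00000011010000
Gen 4 (rule 193): 11111001000111
Gen 5 (rule 137): 11110000010110
Gen 6 (rule 129): 01100111000000
Gen 7 (rule 30): 11011100100000
Gen 8 (rule 193): 01001100001111
Gen 9 (rule 137): 00001001101110
Gen 10 (rule 129): 11100000000100
Gen 11 (rule 30): 10010000001110
Gen 12 (rule 193): 00000111100110
Gen 13 (rule 137): 11110111000100
Gen 14 (rule 129): 01100010010001
Gen 15 (rule 30): 11010111111011
Gen 16 (rule 193): 01000011111001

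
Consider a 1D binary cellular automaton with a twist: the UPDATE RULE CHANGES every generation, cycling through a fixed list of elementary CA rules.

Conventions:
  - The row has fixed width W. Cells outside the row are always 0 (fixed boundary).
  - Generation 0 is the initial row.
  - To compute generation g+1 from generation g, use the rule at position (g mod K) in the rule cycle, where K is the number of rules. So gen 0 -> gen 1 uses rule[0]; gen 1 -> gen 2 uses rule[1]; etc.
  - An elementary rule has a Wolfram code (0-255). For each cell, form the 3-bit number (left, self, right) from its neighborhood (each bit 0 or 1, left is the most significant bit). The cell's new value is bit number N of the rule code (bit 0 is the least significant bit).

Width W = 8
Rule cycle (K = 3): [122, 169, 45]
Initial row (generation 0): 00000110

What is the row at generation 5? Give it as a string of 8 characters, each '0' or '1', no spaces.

Gen 0: 00000110
Gen 1 (rule 122): 00001111
Gen 2 (rule 169): 11101110
Gen 3 (rule 45): 10011000
Gen 4 (rule 122): 01111100
Gen 5 (rule 169): 01111001

Answer: 01111001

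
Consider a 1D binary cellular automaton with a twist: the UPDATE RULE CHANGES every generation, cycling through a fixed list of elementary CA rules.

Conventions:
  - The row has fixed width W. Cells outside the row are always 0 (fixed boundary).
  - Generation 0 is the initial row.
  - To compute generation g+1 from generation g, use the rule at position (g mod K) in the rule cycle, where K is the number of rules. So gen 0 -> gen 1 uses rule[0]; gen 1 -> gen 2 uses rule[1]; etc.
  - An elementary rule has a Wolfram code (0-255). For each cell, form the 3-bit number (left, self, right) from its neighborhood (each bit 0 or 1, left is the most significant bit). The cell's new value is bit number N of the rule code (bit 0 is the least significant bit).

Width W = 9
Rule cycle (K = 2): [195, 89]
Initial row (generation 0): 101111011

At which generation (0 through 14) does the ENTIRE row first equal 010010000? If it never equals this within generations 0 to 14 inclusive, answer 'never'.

Gen 0: 101111011
Gen 1 (rule 195): 000111001
Gen 2 (rule 89): 110101100
Gen 3 (rule 195): 010000101
Gen 4 (rule 89): 001110000
Gen 5 (rule 195): 110110111
Gen 6 (rule 89): 110110101
Gen 7 (rule 195): 010010000
Gen 8 (rule 89): 001001111
Gen 9 (rule 195): 110010111
Gen 10 (rule 89): 111000101
Gen 11 (rule 195): 011011000
Gen 12 (rule 89): 011011111
Gen 13 (rule 195): 101001111
Gen 14 (rule 89): 000101001

Answer: 7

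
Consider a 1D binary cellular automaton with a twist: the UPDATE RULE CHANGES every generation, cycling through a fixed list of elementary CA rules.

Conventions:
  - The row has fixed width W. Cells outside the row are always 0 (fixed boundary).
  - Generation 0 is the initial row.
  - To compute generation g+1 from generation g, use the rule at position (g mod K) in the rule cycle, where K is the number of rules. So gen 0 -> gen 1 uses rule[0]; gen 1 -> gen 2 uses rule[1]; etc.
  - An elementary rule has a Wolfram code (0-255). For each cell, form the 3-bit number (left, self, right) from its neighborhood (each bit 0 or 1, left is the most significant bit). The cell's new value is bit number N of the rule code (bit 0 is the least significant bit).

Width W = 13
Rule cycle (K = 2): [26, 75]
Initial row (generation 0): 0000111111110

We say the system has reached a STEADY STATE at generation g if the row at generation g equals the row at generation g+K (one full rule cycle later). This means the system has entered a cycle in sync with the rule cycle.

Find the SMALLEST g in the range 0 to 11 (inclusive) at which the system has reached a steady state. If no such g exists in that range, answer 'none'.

Gen 0: 0000111111110
Gen 1 (rule 26): 0001100000001
Gen 2 (rule 75): 1111101111110
Gen 3 (rule 26): 1000001000001
Gen 4 (rule 75): 0011110011110
Gen 5 (rule 26): 0110001110001
Gen 6 (rule 75): 1110111010110
Gen 7 (rule 26): 1000100000101
Gen 8 (rule 75): 0011001111000
Gen 9 (rule 26): 0110111000100
Gen 10 (rule 75): 1110101011001
Gen 11 (rule 26): 1000000010110
Gen 12 (rule 75): 0011111100110
Gen 13 (rule 26): 0110000011101

Answer: none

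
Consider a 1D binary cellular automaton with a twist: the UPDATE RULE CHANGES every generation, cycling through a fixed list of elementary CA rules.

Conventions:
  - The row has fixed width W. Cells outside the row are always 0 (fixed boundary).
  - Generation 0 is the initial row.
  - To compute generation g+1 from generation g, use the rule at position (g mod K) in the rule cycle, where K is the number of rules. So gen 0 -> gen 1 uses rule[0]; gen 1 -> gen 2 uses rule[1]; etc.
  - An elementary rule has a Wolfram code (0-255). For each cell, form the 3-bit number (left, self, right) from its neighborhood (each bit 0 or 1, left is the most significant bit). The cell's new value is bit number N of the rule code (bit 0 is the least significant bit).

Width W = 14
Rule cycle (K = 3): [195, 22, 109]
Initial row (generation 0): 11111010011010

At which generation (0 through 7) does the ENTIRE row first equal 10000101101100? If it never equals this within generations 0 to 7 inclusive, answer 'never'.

Answer: 2

Derivation:
Gen 0: 11111010011010
Gen 1 (rule 195): 01111000101000
Gen 2 (rule 22): 10000101101100
Gen 3 (rule 109): 10110111111101
Gen 4 (rule 195): 00010011111100
Gen 5 (rule 22): 00111100000010
Gen 6 (rule 109): 10100101111010
Gen 7 (rule 195): 00001000111000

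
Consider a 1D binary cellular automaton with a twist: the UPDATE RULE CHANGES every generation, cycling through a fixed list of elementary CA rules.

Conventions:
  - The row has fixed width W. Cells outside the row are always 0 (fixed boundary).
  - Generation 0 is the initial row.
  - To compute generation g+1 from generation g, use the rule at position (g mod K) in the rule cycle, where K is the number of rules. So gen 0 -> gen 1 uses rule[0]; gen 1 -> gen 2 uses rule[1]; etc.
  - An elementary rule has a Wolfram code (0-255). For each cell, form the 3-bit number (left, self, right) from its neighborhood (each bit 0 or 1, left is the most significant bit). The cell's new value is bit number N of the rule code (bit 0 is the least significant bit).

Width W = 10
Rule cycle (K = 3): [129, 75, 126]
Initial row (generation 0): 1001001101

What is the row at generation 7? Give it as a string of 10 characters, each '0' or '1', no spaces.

Answer: 0000000110

Derivation:
Gen 0: 1001001101
Gen 1 (rule 129): 0000000000
Gen 2 (rule 75): 1111111111
Gen 3 (rule 126): 1000000001
Gen 4 (rule 129): 0011111100
Gen 5 (rule 75): 1110000101
Gen 6 (rule 126): 1011001111
Gen 7 (rule 129): 0000000110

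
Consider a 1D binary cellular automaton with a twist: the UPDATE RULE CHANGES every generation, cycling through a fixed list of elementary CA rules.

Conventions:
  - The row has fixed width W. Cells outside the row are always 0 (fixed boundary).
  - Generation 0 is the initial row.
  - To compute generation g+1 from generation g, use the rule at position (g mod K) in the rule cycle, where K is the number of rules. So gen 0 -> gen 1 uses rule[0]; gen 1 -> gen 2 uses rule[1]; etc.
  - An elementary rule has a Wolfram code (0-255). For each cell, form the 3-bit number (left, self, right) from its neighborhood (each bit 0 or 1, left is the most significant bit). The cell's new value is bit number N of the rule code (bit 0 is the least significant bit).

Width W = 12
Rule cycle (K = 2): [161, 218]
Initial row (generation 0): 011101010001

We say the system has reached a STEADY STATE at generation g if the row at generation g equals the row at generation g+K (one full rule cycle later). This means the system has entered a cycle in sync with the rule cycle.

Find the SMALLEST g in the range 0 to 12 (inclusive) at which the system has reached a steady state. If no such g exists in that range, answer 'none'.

Gen 0: 011101010001
Gen 1 (rule 161): 001010100100
Gen 2 (rule 218): 010000011010
Gen 3 (rule 161): 000111000100
Gen 4 (rule 218): 001111101010
Gen 5 (rule 161): 100111010100
Gen 6 (rule 218): 011111000010
Gen 7 (rule 161): 001110011000
Gen 8 (rule 218): 011111111100
Gen 9 (rule 161): 001111111001
Gen 10 (rule 218): 011111111110
Gen 11 (rule 161): 001111111100
Gen 12 (rule 218): 011111111110
Gen 13 (rule 161): 001111111100
Gen 14 (rule 218): 011111111110

Answer: 10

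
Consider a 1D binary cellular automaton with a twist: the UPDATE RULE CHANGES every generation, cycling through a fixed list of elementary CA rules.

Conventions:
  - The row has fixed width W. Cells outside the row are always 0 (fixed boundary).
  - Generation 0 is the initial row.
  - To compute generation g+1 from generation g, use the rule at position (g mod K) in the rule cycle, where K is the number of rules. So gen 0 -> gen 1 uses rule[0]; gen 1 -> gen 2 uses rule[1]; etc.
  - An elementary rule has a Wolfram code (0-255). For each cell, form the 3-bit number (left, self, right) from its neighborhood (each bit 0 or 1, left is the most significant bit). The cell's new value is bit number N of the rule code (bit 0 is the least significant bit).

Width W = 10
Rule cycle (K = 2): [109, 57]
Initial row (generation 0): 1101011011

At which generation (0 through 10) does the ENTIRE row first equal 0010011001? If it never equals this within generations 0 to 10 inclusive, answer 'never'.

Answer: never

Derivation:
Gen 0: 1101011011
Gen 1 (rule 109): 1111111111
Gen 2 (rule 57): 1000000000
Gen 3 (rule 109): 1011111111
Gen 4 (rule 57): 0110000000
Gen 5 (rule 109): 0110111111
Gen 6 (rule 57): 0101100000
Gen 7 (rule 109): 0111101111
Gen 8 (rule 57): 0100011000
Gen 9 (rule 109): 0101011011
Gen 10 (rule 57): 0010110110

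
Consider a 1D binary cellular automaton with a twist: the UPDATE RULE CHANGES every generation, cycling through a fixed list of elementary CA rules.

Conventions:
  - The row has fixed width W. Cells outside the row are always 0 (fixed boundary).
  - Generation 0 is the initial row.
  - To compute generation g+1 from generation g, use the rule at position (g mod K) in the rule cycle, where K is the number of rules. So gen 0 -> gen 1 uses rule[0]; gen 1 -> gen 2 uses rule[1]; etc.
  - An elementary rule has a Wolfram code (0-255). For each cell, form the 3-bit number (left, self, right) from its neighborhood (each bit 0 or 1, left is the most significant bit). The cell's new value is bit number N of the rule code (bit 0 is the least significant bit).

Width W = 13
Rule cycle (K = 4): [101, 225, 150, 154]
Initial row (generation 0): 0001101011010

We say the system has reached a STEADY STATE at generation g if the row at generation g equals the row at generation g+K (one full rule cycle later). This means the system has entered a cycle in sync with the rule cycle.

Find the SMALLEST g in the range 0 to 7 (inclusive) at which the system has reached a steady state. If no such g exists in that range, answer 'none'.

Gen 0: 0001101011010
Gen 1 (rule 101): 1100111101110
Gen 2 (rule 225): 0100011110110
Gen 3 (rule 150): 1110101100001
Gen 4 (rule 154): 1100001010010
Gen 5 (rule 101): 0101101110010
Gen 6 (rule 225): 0010110110000
Gen 7 (rule 150): 0110000001000
Gen 8 (rule 154): 1101000010100
Gen 9 (rule 101): 0111011011101
Gen 10 (rule 225): 0011101101110
Gen 11 (rule 150): 0101000000101

Answer: none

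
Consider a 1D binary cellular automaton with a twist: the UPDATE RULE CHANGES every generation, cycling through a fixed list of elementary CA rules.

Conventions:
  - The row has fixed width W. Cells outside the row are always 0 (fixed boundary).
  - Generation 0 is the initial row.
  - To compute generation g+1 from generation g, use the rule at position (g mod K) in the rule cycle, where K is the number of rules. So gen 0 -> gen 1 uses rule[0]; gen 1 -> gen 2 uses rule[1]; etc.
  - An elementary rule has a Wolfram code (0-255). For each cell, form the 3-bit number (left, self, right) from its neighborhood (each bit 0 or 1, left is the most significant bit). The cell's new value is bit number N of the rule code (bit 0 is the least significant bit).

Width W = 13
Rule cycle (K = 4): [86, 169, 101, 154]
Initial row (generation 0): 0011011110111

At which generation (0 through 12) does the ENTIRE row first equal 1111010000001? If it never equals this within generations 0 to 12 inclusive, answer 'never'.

Gen 0: 0011011110111
Gen 1 (rule 86): 0101000010001
Gen 2 (rule 169): 0010011000100
Gen 3 (rule 101): 1010001010101
Gen 4 (rule 154): 0001010000000
Gen 5 (rule 86): 0011011000000
Gen 6 (rule 169): 1010110011111
Gen 7 (rule 101): 1111010000001
Gen 8 (rule 154): 1110001000010
Gen 9 (rule 86): 0011011100111
Gen 10 (rule 169): 1010111000110
Gen 11 (rule 101): 1111001010010
Gen 12 (rule 154): 1110110001101

Answer: 7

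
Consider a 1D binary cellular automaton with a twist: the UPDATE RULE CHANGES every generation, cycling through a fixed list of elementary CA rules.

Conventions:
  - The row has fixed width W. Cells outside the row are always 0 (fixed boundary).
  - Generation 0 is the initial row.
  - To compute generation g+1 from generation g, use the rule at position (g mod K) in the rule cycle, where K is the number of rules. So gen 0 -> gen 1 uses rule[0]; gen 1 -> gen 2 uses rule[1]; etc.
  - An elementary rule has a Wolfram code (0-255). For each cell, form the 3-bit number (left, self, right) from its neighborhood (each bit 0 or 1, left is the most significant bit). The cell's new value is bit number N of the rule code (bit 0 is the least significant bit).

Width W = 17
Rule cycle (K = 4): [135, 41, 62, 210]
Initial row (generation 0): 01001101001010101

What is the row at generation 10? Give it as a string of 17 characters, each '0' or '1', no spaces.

Gen 0: 01001101001010101
Gen 1 (rule 135): 11010001011010101
Gen 2 (rule 41): 10100100110101010
Gen 3 (rule 62): 11111111101111111
Gen 4 (rule 210): 01111111100111111
Gen 5 (rule 135): 10111111001011110
Gen 6 (rule 41): 01100000000110000
Gen 7 (rule 62): 11010000001101000
Gen 8 (rule 210): 01001000010100100
Gen 9 (rule 135): 11011011110101101
Gen 10 (rule 41): 10110110001011010

Answer: 10110110001011010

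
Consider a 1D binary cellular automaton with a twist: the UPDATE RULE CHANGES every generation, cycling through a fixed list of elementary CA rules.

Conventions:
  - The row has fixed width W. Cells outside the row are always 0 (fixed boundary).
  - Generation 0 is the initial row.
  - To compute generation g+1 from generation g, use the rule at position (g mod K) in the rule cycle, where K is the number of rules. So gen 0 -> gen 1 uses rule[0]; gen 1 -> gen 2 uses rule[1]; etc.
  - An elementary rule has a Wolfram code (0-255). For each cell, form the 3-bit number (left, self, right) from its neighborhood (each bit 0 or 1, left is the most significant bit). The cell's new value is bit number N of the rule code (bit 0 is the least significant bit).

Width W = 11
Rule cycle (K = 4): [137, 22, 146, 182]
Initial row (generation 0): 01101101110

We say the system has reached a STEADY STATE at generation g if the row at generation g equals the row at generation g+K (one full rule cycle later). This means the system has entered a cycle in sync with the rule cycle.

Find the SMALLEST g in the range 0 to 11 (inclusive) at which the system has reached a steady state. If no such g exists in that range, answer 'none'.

Gen 0: 01101101110
Gen 1 (rule 137): 01001001100
Gen 2 (rule 22): 11111110010
Gen 3 (rule 146): 01111101101
Gen 4 (rule 182): 10111010011
Gen 5 (rule 137): 00110000010
Gen 6 (rule 22): 01001000111
Gen 7 (rule 146): 10110101010
Gen 8 (rule 182): 11001111111
Gen 9 (rule 137): 10001111110
Gen 10 (rule 22): 11010000001
Gen 11 (rule 146): 00001000010
Gen 12 (rule 182): 00011100111
Gen 13 (rule 137): 11011000110
Gen 14 (rule 22): 00000101001
Gen 15 (rule 146): 00001000110

Answer: none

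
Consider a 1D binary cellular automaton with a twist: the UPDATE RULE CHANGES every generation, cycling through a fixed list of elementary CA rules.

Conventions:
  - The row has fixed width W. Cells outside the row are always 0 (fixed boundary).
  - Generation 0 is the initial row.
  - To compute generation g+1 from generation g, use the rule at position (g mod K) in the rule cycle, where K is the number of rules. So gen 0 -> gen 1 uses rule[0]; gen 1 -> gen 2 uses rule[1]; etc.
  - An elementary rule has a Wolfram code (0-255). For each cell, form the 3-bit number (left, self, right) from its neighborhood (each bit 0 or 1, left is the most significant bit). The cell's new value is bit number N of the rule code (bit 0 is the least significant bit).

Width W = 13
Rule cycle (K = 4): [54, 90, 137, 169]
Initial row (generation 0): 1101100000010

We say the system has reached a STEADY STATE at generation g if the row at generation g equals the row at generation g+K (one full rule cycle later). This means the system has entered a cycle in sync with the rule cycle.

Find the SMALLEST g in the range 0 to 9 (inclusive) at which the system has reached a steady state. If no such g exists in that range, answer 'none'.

Gen 0: 1101100000010
Gen 1 (rule 54): 0010010000111
Gen 2 (rule 90): 0101101001101
Gen 3 (rule 137): 0001000001000
Gen 4 (rule 169): 1100011100011
Gen 5 (rule 54): 0010100010100
Gen 6 (rule 90): 0100010100010
Gen 7 (rule 137): 0001000001000
Gen 8 (rule 169): 1100011100011
Gen 9 (rule 54): 0010100010100
Gen 10 (rule 90): 0100010100010
Gen 11 (rule 137): 0001000001000
Gen 12 (rule 169): 1100011100011
Gen 13 (rule 54): 0010100010100

Answer: 3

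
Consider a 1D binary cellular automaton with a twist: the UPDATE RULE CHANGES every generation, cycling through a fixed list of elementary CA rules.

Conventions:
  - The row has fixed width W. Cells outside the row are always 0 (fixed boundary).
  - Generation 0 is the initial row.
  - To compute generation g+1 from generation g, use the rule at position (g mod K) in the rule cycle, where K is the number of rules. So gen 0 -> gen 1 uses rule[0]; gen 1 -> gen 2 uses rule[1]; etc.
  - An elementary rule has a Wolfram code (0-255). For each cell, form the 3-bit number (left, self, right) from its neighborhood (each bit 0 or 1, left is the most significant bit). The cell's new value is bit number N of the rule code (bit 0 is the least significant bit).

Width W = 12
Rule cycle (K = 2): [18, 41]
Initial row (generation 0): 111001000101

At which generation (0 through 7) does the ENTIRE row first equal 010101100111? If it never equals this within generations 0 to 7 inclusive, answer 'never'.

Answer: never

Derivation:
Gen 0: 111001000101
Gen 1 (rule 18): 000110101000
Gen 2 (rule 41): 110101010011
Gen 3 (rule 18): 000000001100
Gen 4 (rule 41): 111111101001
Gen 5 (rule 18): 000000000110
Gen 6 (rule 41): 111111110100
Gen 7 (rule 18): 000000000010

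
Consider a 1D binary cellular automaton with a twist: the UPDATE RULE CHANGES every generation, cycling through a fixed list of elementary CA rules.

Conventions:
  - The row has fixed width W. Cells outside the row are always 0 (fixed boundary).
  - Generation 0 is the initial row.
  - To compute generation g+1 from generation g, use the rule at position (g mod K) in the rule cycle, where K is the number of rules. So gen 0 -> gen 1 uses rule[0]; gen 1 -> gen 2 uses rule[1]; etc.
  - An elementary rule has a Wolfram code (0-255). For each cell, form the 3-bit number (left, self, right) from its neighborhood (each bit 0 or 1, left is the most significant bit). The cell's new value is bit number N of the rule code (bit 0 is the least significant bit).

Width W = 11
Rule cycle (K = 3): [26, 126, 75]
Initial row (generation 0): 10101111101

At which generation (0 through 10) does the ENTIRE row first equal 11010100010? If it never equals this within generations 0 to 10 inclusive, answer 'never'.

Answer: never

Derivation:
Gen 0: 10101111101
Gen 1 (rule 26): 00001000000
Gen 2 (rule 126): 00011100000
Gen 3 (rule 75): 11110101111
Gen 4 (rule 26): 10000001000
Gen 5 (rule 126): 11000011100
Gen 6 (rule 75): 11011110101
Gen 7 (rule 26): 10010000000
Gen 8 (rule 126): 11111000000
Gen 9 (rule 75): 10001011111
Gen 10 (rule 26): 01010010000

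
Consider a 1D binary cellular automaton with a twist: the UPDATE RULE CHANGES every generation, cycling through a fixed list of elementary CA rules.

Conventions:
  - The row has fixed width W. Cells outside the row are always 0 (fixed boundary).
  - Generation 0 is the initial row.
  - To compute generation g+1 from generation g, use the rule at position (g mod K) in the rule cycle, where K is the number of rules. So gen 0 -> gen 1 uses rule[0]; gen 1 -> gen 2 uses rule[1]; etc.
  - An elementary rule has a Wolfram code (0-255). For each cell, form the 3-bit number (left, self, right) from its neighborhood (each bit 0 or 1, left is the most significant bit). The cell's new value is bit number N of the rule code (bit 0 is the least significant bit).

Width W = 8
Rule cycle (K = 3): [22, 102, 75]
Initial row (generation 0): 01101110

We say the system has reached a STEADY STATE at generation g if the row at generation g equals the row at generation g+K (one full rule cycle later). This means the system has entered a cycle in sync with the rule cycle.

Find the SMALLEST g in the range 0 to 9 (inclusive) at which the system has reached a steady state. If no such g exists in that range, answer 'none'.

Gen 0: 01101110
Gen 1 (rule 22): 10000001
Gen 2 (rule 102): 10000011
Gen 3 (rule 75): 00111111
Gen 4 (rule 22): 01000000
Gen 5 (rule 102): 11000000
Gen 6 (rule 75): 11011111
Gen 7 (rule 22): 00000000
Gen 8 (rule 102): 00000000
Gen 9 (rule 75): 11111111
Gen 10 (rule 22): 00000000
Gen 11 (rule 102): 00000000
Gen 12 (rule 75): 11111111

Answer: 7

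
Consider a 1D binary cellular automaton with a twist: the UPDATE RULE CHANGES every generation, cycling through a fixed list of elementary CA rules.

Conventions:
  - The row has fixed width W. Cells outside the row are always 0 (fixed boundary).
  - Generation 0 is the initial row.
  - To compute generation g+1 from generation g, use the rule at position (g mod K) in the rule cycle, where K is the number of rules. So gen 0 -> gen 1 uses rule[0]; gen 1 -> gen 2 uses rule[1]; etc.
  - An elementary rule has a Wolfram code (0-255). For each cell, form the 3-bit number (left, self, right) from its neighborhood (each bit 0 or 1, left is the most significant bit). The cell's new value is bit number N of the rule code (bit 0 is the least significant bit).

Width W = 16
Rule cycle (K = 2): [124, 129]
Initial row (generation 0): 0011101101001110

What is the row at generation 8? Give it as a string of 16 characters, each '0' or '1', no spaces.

Gen 0: 0011101101001110
Gen 1 (rule 124): 0010111111101011
Gen 2 (rule 129): 1000011111000000
Gen 3 (rule 124): 1100010001100000
Gen 4 (rule 129): 0001000100001111
Gen 5 (rule 124): 0001100110001001
Gen 6 (rule 129): 1100000000100000
Gen 7 (rule 124): 1110000000110000
Gen 8 (rule 129): 0100111110000111

Answer: 0100111110000111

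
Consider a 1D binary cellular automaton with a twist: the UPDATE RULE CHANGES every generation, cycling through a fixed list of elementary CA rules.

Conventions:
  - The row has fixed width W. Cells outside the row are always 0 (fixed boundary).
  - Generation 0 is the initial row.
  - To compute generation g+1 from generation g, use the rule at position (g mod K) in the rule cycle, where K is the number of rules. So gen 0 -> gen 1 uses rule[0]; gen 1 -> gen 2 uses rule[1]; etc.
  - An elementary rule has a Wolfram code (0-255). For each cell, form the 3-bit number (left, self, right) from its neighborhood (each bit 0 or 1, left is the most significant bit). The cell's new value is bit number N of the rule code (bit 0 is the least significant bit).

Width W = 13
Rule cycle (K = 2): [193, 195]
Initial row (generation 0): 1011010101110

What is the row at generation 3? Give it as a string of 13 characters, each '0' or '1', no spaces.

Answer: 0110001111000

Derivation:
Gen 0: 1011010101110
Gen 1 (rule 193): 0001000000110
Gen 2 (rule 195): 1110011111010
Gen 3 (rule 193): 0110001111000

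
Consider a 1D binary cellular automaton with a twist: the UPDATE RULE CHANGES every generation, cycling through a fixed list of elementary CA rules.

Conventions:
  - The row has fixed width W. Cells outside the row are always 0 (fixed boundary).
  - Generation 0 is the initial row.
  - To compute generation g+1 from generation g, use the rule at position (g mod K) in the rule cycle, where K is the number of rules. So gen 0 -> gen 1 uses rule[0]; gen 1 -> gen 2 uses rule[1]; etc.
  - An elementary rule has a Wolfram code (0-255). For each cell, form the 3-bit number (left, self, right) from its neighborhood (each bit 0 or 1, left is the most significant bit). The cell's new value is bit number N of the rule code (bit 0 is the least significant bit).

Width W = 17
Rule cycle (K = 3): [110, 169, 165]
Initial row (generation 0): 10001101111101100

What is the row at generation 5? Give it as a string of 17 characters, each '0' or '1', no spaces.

Answer: 10111000111100010

Derivation:
Gen 0: 10001101111101100
Gen 1 (rule 110): 10011111000111100
Gen 2 (rule 169): 00011110010111001
Gen 3 (rule 165): 11001100011010001
Gen 4 (rule 110): 11011100111110011
Gen 5 (rule 169): 10111000111100010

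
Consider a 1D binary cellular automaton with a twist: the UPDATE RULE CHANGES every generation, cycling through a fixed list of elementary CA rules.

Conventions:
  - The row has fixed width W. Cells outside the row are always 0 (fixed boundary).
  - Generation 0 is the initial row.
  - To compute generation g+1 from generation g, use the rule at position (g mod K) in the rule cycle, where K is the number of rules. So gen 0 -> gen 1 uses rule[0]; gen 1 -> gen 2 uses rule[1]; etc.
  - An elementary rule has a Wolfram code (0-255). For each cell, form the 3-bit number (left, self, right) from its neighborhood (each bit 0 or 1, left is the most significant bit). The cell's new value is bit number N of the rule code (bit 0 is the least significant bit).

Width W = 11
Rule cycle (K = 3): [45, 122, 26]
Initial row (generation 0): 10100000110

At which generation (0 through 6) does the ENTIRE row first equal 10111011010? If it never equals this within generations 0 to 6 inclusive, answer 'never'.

Answer: 2

Derivation:
Gen 0: 10100000110
Gen 1 (rule 45): 11101110100
Gen 2 (rule 122): 10111011010
Gen 3 (rule 26): 00100010001
Gen 4 (rule 45): 10101010101
Gen 5 (rule 122): 01010101010
Gen 6 (rule 26): 10000000001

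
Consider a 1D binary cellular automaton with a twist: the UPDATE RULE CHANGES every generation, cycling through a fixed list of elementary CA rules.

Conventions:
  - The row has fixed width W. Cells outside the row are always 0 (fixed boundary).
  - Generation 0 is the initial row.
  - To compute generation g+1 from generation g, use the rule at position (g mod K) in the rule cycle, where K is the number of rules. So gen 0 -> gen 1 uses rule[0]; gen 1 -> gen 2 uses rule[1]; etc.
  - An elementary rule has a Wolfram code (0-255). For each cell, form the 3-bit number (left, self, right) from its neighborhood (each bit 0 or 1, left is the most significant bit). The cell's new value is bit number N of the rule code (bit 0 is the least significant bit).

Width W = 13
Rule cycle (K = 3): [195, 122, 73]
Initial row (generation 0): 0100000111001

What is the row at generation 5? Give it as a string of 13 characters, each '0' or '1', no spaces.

Answer: 0100101111110

Derivation:
Gen 0: 0100000111001
Gen 1 (rule 195): 1001111011010
Gen 2 (rule 122): 0111001111101
Gen 3 (rule 73): 0101001000100
Gen 4 (rule 195): 1000010011001
Gen 5 (rule 122): 0100101111110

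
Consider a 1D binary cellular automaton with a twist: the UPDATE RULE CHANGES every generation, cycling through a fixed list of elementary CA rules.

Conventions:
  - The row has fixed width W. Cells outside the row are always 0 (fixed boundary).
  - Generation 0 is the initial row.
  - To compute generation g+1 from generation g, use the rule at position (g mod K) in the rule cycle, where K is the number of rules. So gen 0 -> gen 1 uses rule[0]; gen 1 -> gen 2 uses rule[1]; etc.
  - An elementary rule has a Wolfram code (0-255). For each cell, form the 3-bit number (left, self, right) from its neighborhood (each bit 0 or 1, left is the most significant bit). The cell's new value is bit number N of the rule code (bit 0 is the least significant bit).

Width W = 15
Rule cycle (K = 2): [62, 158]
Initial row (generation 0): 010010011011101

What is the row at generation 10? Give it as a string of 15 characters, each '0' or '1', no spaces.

Gen 0: 010010011011101
Gen 1 (rule 62): 111111110110011
Gen 2 (rule 158): 111111100101110
Gen 3 (rule 62): 100000011111001
Gen 4 (rule 158): 110000111110111
Gen 5 (rule 62): 101001100001100
Gen 6 (rule 158): 101111010011010
Gen 7 (rule 62): 111000111110111
Gen 8 (rule 158): 110101111100110
Gen 9 (rule 62): 101111000011101
Gen 10 (rule 158): 101110100111001

Answer: 101110100111001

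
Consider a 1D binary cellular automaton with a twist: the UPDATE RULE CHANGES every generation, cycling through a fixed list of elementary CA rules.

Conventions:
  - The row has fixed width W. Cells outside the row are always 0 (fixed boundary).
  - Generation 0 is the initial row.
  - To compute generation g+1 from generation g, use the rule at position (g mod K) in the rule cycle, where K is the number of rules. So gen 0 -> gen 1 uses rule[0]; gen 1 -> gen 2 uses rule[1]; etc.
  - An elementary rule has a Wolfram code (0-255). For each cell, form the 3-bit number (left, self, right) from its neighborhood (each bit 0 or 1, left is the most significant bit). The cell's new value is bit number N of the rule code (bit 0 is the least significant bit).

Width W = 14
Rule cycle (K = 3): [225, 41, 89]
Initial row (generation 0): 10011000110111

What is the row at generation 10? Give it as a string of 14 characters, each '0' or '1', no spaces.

Answer: 00111110011101

Derivation:
Gen 0: 10011000110111
Gen 1 (rule 225): 00001010011011
Gen 2 (rule 41): 11100100010110
Gen 3 (rule 89): 10110011000111
Gen 4 (rule 225): 01010001010011
Gen 5 (rule 41): 00100100100010
Gen 6 (rule 89): 10010010011001
Gen 7 (rule 225): 00000000001000
Gen 8 (rule 41): 11111111100011
Gen 9 (rule 89): 10000000111011
Gen 10 (rule 225): 00111110011101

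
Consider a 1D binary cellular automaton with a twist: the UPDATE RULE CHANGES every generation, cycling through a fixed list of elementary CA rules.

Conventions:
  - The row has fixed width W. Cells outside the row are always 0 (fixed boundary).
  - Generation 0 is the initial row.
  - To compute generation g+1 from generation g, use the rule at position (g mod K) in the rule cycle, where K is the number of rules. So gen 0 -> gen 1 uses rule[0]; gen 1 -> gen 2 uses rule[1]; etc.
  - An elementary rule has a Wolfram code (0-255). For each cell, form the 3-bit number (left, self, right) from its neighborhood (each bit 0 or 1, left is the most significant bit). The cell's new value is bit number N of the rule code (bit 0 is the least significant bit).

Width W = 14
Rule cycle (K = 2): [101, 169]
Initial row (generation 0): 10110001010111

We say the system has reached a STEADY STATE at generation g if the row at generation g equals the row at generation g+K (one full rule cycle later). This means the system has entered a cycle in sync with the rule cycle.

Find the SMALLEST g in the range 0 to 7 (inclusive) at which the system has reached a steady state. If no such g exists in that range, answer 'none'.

Answer: none

Derivation:
Gen 0: 10110001010111
Gen 1 (rule 101): 11010101111001
Gen 2 (rule 169): 10101011110000
Gen 3 (rule 101): 11111100010111
Gen 4 (rule 169): 11111001001110
Gen 5 (rule 101): 00001001000010
Gen 6 (rule 169): 11100000011000
Gen 7 (rule 101): 00101111001011
Gen 8 (rule 169): 10011110000110
Gen 9 (rule 101): 10000010110010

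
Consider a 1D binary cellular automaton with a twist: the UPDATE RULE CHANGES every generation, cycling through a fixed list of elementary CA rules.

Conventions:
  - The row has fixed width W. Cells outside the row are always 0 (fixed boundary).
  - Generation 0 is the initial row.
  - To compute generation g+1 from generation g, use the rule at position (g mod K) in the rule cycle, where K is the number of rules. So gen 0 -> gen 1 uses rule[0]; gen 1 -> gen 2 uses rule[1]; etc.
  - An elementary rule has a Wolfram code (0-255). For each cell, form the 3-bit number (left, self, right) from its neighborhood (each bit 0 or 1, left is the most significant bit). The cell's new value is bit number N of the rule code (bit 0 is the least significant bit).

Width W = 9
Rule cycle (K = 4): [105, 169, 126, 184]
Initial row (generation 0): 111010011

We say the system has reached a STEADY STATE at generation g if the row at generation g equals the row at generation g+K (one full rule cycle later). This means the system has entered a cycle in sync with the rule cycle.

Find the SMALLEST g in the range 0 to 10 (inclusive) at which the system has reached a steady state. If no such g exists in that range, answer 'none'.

Answer: none

Derivation:
Gen 0: 111010011
Gen 1 (rule 105): 101100011
Gen 2 (rule 169): 011001010
Gen 3 (rule 126): 111111111
Gen 4 (rule 184): 111111110
Gen 5 (rule 105): 100000010
Gen 6 (rule 169): 001111000
Gen 7 (rule 126): 011001100
Gen 8 (rule 184): 010101010
Gen 9 (rule 105): 001010100
Gen 10 (rule 169): 100101001
Gen 11 (rule 126): 111111111
Gen 12 (rule 184): 111111110
Gen 13 (rule 105): 100000010
Gen 14 (rule 169): 001111000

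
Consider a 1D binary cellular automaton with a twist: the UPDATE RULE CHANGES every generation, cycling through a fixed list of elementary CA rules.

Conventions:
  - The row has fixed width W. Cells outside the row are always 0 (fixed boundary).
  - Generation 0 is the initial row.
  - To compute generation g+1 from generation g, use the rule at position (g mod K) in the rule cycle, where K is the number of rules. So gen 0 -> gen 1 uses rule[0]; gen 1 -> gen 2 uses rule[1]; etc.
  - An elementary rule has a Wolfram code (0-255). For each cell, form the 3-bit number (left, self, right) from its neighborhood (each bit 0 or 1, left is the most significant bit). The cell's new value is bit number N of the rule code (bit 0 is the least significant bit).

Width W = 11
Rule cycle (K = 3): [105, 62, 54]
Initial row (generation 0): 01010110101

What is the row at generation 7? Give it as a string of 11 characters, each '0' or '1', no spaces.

Answer: 00000111100

Derivation:
Gen 0: 01010110101
Gen 1 (rule 105): 00101111010
Gen 2 (rule 62): 01111000111
Gen 3 (rule 54): 10000101000
Gen 4 (rule 105): 00110010011
Gen 5 (rule 62): 01101111110
Gen 6 (rule 54): 10010000001
Gen 7 (rule 105): 00000111100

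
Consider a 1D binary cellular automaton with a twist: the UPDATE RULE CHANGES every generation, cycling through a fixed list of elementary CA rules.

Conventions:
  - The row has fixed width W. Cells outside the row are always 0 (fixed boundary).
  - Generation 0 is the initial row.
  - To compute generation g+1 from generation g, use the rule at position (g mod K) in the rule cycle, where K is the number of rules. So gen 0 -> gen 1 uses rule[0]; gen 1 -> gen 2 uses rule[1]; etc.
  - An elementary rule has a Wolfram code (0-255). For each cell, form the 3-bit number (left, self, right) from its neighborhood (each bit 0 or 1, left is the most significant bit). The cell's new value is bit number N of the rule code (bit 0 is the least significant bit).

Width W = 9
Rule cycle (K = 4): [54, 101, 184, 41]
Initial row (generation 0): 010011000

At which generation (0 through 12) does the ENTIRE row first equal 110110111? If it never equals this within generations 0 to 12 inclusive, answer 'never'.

Gen 0: 010011000
Gen 1 (rule 54): 111100100
Gen 2 (rule 101): 000100101
Gen 3 (rule 184): 000010010
Gen 4 (rule 41): 111000000
Gen 5 (rule 54): 000100000
Gen 6 (rule 101): 110101111
Gen 7 (rule 184): 101011110
Gen 8 (rule 41): 010110000
Gen 9 (rule 54): 111001000
Gen 10 (rule 101): 001001011
Gen 11 (rule 184): 000100110
Gen 12 (rule 41): 110000100

Answer: never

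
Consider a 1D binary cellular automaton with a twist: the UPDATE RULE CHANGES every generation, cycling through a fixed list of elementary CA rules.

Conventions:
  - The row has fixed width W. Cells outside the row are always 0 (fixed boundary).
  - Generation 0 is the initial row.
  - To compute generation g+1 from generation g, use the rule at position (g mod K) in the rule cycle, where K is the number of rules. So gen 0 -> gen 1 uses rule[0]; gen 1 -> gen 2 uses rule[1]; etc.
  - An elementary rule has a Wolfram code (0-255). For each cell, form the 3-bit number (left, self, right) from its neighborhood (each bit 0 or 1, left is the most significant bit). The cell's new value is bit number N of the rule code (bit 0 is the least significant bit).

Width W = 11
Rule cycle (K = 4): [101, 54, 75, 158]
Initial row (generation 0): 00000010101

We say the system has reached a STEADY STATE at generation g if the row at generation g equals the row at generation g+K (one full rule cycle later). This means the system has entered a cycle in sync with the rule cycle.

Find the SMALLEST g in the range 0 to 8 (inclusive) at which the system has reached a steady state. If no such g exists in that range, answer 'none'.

Answer: none

Derivation:
Gen 0: 00000010101
Gen 1 (rule 101): 11111011111
Gen 2 (rule 54): 00000100000
Gen 3 (rule 75): 11111001111
Gen 4 (rule 158): 11110111110
Gen 5 (rule 101): 00011000010
Gen 6 (rule 54): 00100100111
Gen 7 (rule 75): 11001001101
Gen 8 (rule 158): 10111111001
Gen 9 (rule 101): 11000001001
Gen 10 (rule 54): 00100011111
Gen 11 (rule 75): 11001110001
Gen 12 (rule 158): 10111101011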